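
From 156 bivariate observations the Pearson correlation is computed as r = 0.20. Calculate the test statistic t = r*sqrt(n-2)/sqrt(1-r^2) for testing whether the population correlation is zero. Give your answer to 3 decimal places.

t = r·√(n−2) / √(1−r²) with r = 0.20, n = 156
  = 0.20·√154 / √(1 − 0.0400)
  = 0.20·12.409674 / 0.979796
  = 2.481935 / 0.979796 = 2.533

2.533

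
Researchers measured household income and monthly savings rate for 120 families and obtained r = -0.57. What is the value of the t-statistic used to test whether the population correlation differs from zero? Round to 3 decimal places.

-7.536

t = r·√(n−2) / √(1−r²) with r = -0.57, n = 120
  = -0.57·√118 / √(1 − 0.3249)
  = -0.57·10.862780 / 0.821645
  = -6.191785 / 0.821645 = -7.536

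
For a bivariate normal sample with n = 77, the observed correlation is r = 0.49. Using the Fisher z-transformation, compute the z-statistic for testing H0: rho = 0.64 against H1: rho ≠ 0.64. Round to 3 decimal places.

-1.911

z_r = atanh(0.49) = 0.536060,  z_0 = atanh(0.64) = 0.758174
SE = 1/√(n−3) = 1/√74 = 0.116248
z = (z_r − z_0)/SE = (0.536060 − 0.758174) / 0.116248 = -0.222114 / 0.116248 = -1.911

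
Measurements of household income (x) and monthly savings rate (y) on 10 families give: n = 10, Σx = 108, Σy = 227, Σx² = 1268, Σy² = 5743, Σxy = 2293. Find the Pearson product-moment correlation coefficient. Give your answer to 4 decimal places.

-0.6477

Numerator: nΣxy − (Σx)(Σy) = 10·2293 − (108)(227) = -1586
Denominator: √[(nΣx²−(Σx)²)(nΣy²−(Σy)²)]
  nΣx²−(Σx)² = 10·1268 − 11664 = 1016;  nΣy²−(Σy)² = 10·5743 − 51529 = 5901
  √(1016·5901) = √5995416 = 2448.5539
r = -1586 / 2448.5539 = -0.6477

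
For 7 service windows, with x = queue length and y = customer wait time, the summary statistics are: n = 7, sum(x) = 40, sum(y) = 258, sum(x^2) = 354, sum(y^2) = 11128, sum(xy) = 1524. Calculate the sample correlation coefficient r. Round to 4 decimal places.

0.1103

Numerator: nΣxy − (Σx)(Σy) = 7·1524 − (40)(258) = 348
Denominator: √[(nΣx²−(Σx)²)(nΣy²−(Σy)²)]
  nΣx²−(Σx)² = 7·354 − 1600 = 878;  nΣy²−(Σy)² = 7·11128 − 66564 = 11332
  √(878·11332) = √9949496 = 3154.2822
r = 348 / 3154.2822 = 0.1103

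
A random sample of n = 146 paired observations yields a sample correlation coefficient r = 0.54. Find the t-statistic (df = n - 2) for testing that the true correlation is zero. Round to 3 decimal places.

t = r·√(n−2) / √(1−r²) with r = 0.54, n = 146
  = 0.54·√144 / √(1 − 0.2916)
  = 0.54·12.000000 / 0.841665
  = 6.480000 / 0.841665 = 7.699

7.699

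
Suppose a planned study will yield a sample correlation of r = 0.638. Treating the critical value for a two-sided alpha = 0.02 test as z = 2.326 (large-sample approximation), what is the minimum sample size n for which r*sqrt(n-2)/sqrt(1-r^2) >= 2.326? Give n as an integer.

Need r·√(n−2)/√(1−r²) ≥ 2.326
√(n−2) ≥ 2.326·√(1−0.407044) / 0.638 = 2.326·0.770036 / 0.638 = 2.8074
n−2 ≥ 7.8815  ⇒  n ≥ 9.8815
Smallest integer n = 10

10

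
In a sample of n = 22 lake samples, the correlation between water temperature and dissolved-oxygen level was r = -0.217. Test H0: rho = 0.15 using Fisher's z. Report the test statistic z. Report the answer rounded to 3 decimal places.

z_r = atanh(-0.217) = -0.220506,  z_0 = atanh(0.15) = 0.151140
SE = 1/√(n−3) = 1/√19 = 0.229416
z = (z_r − z_0)/SE = (-0.220506 − 0.151140) / 0.229416 = -0.371646 / 0.229416 = -1.620

-1.620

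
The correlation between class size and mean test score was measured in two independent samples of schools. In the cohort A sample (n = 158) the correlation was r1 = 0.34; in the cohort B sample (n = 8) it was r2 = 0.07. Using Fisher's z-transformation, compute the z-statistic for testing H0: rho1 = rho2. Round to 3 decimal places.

0.625

z1 = atanh(0.34) = 0.354093,  z2 = atanh(0.07) = 0.070115
SE = √(1/(n1−3) + 1/(n2−3)) = √(1/155 + 1/5) = √(0.0064516 + 0.2000000) = √0.2064516 = 0.454369
z = (z1 − z2)/SE = (0.354093 − 0.070115) / 0.454369 = 0.283978 / 0.454369 = 0.625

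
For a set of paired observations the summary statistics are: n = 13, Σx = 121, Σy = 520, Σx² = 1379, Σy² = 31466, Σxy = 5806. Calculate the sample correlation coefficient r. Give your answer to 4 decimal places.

0.5883

S_xy = nΣxy − ΣxΣy = 13·5806 − 121·520 = 75478 − 62920 = 12558
S_xx = nΣx² − (Σx)² = 13·1379 − 121² = 17927 − 14641 = 3286
S_yy = nΣy² − (Σy)² = 13·31466 − 520² = 409058 − 270400 = 138658
r = S_xy / √(S_xx·S_yy) = 12558 / √(3286·138658) = 12558 / √455630188 = 12558 / 21345.4957 = 0.5883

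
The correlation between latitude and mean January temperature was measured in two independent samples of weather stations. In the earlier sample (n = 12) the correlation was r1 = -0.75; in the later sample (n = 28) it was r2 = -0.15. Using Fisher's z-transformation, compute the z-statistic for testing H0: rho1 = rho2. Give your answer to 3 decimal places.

-2.114

Fisher z-transforms: z1 = atanh(-0.75) = -0.972955, z2 = atanh(-0.15) = -0.151140; difference d = -0.821815
Var(d) = 1/9 + 1/25 = 0.1111111 + 0.0400000 = 0.1511111
z = d/√Var(d) = -0.821815 / √0.1511111 = -0.821815 / 0.388730 = -2.114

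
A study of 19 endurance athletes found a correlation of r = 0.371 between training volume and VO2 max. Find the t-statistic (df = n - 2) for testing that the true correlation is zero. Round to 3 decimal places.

t = r·√(n−2) / √(1−r²) with r = 0.371, n = 19
  = 0.371·√17 / √(1 − 0.137641)
  = 0.371·4.123106 / 0.928633
  = 1.529672 / 0.928633 = 1.647

1.647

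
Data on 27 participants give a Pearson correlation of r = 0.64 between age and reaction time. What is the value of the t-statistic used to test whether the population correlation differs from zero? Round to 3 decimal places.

1 − r² = 1 − 0.4096 = 0.5904;  √(1−r²) = 0.768375
√(n−2) = √25 = 5.000000
t = r·√(n−2)/√(1−r²) = 0.64 · 5.000000 / 0.768375 = 4.165

4.165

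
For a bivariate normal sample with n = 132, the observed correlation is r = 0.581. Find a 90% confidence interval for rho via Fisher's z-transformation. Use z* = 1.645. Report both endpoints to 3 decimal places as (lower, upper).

Fisher z: z_r = atanh(r) = ½·ln((1+0.581)/(1−0.581)) = 0.663971
SE(z) = 1/√(n−3) = 1/√129 = 0.088045
90% ⇒ z* = 1.645; margin = 1.645·0.088045 = 0.144834
CI on z-scale: (0.519137, 0.808805)
Back-transform: tanh(0.519137) = 0.477034, tanh(0.808805) = 0.668931

(0.477, 0.669)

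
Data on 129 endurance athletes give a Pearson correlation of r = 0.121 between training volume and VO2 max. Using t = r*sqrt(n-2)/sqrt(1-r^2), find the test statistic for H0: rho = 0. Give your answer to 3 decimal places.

1 − r² = 1 − 0.014641 = 0.985359;  √(1−r²) = 0.992653
√(n−2) = √127 = 11.269428
t = r·√(n−2)/√(1−r²) = 0.121 · 11.269428 / 0.992653 = 1.374

1.374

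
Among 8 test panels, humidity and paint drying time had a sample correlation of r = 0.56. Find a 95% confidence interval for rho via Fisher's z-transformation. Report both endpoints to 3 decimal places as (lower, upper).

z_r = atanh(0.56) = 0.632833;  SE = 1/√(n−3) = 1/√5 = 0.447214
z-limits: 0.632833 ± 1.960·0.447214 = 0.632833 ± 0.876539 = [-0.243706, 1.509372]
ρ-limits: (tanh -0.243706, tanh 1.509372) = (-0.239, 0.907)

(-0.239, 0.907)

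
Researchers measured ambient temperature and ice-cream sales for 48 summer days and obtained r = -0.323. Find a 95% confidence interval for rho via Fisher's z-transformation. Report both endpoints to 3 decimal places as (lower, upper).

z_r = atanh(-0.323) = -0.334993;  SE = 1/√(n−3) = 1/√45 = 0.149071
z-limits: -0.334993 ± 1.960·0.149071 = -0.334993 ± 0.292179 = [-0.627172, -0.042814]
ρ-limits: (tanh -0.627172, tanh -0.042814) = (-0.556, -0.043)

(-0.556, -0.043)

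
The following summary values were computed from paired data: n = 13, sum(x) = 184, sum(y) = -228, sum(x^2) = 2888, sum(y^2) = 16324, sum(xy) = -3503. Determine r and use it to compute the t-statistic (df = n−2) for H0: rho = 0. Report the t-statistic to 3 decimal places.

-0.495

Numerator: nΣxy − (Σx)(Σy) = 13·(-3503) − (184)(-228) = -3587
Denominator: √[(nΣx²−(Σx)²)(nΣy²−(Σy)²)]
  nΣx²−(Σx)² = 13·2888 − 33856 = 3688;  nΣy²−(Σy)² = 13·16324 − 51984 = 160228
  √(3688·160228) = √590920864 = 24308.8639
r = -3587 / 24308.8639 = -0.1476
t = r·√(n−2)/√(1−r²) = -0.1476·√11 / √(1−0.021786) = -0.489534 / 0.989047 = -0.495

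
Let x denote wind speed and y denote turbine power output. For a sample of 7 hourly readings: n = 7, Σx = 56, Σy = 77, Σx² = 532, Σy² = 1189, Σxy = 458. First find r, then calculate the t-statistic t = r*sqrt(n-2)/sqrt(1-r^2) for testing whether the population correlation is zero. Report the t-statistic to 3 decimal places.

-5.759

S_xy = nΣxy − ΣxΣy = 7·458 − 56·77 = 3206 − 4312 = -1106
S_xx = nΣx² − (Σx)² = 7·532 − 56² = 3724 − 3136 = 588
S_yy = nΣy² − (Σy)² = 7·1189 − 77² = 8323 − 5929 = 2394
r = S_xy / √(S_xx·S_yy) = -1106 / √(588·2394) = -1106 / √1407672 = -1106 / 1186.4535 = -0.9322
t = r·√(n−2)/√(1−r²) = -0.9322·√5 / √(1−0.868997) = -2.084463 / 0.361943 = -5.759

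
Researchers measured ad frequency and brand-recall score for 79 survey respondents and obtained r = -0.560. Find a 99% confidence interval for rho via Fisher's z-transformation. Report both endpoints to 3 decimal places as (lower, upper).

(-0.730, -0.325)

Fisher z: z_r = atanh(r) = ½·ln((1+(-0.560))/(1−(-0.560))) = -0.632833
SE(z) = 1/√(n−3) = 1/√76 = 0.114708
99% ⇒ z* = 2.576; margin = 2.576·0.114708 = 0.295488
CI on z-scale: (-0.928321, -0.337345)
Back-transform: tanh(-0.928321) = -0.729810, tanh(-0.337345) = -0.325105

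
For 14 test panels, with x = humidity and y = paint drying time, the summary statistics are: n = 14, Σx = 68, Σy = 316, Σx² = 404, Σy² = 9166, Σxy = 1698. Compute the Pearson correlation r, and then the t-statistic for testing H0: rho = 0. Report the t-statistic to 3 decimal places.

1.610

S_xy = nΣxy − ΣxΣy = 14·1698 − 68·316 = 23772 − 21488 = 2284
S_xx = nΣx² − (Σx)² = 14·404 − 68² = 5656 − 4624 = 1032
S_yy = nΣy² − (Σy)² = 14·9166 − 316² = 128324 − 99856 = 28468
r = S_xy / √(S_xx·S_yy) = 2284 / √(1032·28468) = 2284 / √29378976 = 2284 / 5420.2376 = 0.4214
t = r·√(n−2)/√(1−r²) = 0.4214·√12 / √(1−0.177578) = 1.459772 / 0.906875 = 1.610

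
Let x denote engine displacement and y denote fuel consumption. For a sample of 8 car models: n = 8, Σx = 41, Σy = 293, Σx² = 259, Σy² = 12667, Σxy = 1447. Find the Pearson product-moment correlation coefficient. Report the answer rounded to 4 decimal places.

Numerator: nΣxy − (Σx)(Σy) = 8·1447 − (41)(293) = -437
Denominator: √[(nΣx²−(Σx)²)(nΣy²−(Σy)²)]
  nΣx²−(Σx)² = 8·259 − 1681 = 391;  nΣy²−(Σy)² = 8·12667 − 85849 = 15487
  √(391·15487) = √6055417 = 2460.7757
r = -437 / 2460.7757 = -0.1776

-0.1776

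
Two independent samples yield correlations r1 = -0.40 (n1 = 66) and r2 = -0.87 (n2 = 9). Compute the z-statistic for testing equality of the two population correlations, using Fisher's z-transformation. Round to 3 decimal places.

Fisher z-transforms: z1 = atanh(-0.40) = -0.423649, z2 = atanh(-0.87) = -1.333080; difference d = 0.909431
Var(d) = 1/63 + 1/6 = 0.0158730 + 0.1666667 = 0.1825397
z = d/√Var(d) = 0.909431 / √0.1825397 = 0.909431 / 0.427247 = 2.129

2.129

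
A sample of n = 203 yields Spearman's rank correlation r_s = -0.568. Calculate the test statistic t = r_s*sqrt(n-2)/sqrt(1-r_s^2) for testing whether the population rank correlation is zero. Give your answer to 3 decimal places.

-9.784

1 − r_s² = 1 − 0.322624 = 0.677376;  √(1−r_s²) = 0.823029
√(n−2) = √201 = 14.177447
t = r_s·√(n−2)/√(1−r_s²) = -0.568 · 14.177447 / 0.823029 = -9.784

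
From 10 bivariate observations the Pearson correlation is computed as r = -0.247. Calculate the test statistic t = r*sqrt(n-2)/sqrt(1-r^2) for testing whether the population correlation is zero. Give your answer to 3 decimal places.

t = r·√(n−2) / √(1−r²) with r = -0.247, n = 10
  = -0.247·√8 / √(1 − 0.061009)
  = -0.247·2.828427 / 0.969015
  = -0.698621 / 0.969015 = -0.721

-0.721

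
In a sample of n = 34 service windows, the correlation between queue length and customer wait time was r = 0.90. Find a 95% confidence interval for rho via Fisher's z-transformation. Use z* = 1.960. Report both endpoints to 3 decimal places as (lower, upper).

Fisher z: z_r = atanh(r) = ½·ln((1+0.90)/(1−0.90)) = 1.472219
SE(z) = 1/√(n−3) = 1/√31 = 0.179605
95% ⇒ z* = 1.960; margin = 1.960·0.179605 = 0.352026
CI on z-scale: (1.120193, 1.824245)
Back-transform: tanh(1.120193) = 0.807636, tanh(1.824245) = 0.949260

(0.808, 0.949)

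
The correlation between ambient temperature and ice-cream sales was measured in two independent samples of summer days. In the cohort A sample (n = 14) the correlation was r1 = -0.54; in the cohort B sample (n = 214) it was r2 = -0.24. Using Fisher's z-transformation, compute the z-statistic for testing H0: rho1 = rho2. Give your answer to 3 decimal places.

-1.162

z1 = atanh(-0.54) = -0.604156,  z2 = atanh(-0.24) = -0.244774
SE = √(1/(n1−3) + 1/(n2−3)) = √(1/11 + 1/211) = √(0.0909091 + 0.0047393) = √0.0956484 = 0.309271
z = (z1 − z2)/SE = (-0.604156 − (-0.244774)) / 0.309271 = -0.359382 / 0.309271 = -1.162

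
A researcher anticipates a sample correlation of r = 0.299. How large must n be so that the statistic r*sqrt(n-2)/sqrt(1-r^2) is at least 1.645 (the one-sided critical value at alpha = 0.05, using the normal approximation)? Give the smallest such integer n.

30

Need r·√(n−2)/√(1−r²) ≥ 1.645
√(n−2) ≥ 1.645·√(1−0.089401) / 0.299 = 1.645·0.954253 / 0.299 = 5.2500
n−2 ≥ 27.5625  ⇒  n ≥ 29.5625
Smallest integer n = 30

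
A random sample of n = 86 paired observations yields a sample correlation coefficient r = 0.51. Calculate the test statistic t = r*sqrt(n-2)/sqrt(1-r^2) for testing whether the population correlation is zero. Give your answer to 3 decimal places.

5.434

t = r·√(n−2) / √(1−r²) with r = 0.51, n = 86
  = 0.51·√84 / √(1 − 0.2601)
  = 0.51·9.165151 / 0.860174
  = 4.674227 / 0.860174 = 5.434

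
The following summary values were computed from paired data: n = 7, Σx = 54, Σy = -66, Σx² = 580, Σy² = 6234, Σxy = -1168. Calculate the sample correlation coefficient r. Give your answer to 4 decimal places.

S_xy = nΣxy − ΣxΣy = 7·(-1168) − 54·(-66) = -8176 − (-3564) = -4612
S_xx = nΣx² − (Σx)² = 7·580 − 54² = 4060 − 2916 = 1144
S_yy = nΣy² − (Σy)² = 7·6234 − (-66)² = 43638 − 4356 = 39282
r = S_xy / √(S_xx·S_yy) = -4612 / √(1144·39282) = -4612 / √44938608 = -4612 / 6703.6265 = -0.6880

-0.6880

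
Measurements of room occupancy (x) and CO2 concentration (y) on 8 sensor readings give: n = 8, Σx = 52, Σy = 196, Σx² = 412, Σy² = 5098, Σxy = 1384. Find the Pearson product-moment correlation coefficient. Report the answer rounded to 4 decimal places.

Numerator: nΣxy − (Σx)(Σy) = 8·1384 − (52)(196) = 880
Denominator: √[(nΣx²−(Σx)²)(nΣy²−(Σy)²)]
  nΣx²−(Σx)² = 8·412 − 2704 = 592;  nΣy²−(Σy)² = 8·5098 − 38416 = 2368
  √(592·2368) = √1401856 = 1184.0000
r = 880 / 1184.0000 = 0.7432

0.7432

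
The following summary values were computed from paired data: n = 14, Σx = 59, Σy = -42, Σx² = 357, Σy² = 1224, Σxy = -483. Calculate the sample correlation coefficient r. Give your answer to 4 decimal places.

S_xy = nΣxy − ΣxΣy = 14·(-483) − 59·(-42) = -6762 − (-2478) = -4284
S_xx = nΣx² − (Σx)² = 14·357 − 59² = 4998 − 3481 = 1517
S_yy = nΣy² − (Σy)² = 14·1224 − (-42)² = 17136 − 1764 = 15372
r = S_xy / √(S_xx·S_yy) = -4284 / √(1517·15372) = -4284 / √23319324 = -4284 / 4829.0086 = -0.8871

-0.8871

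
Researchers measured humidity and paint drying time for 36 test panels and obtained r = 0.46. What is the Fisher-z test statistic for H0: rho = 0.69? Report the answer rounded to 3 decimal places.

-2.014

z_r = atanh(0.46) = 0.497311,  z_0 = atanh(0.69) = 0.847956
SE = 1/√(n−3) = 1/√33 = 0.174078
z = (z_r − z_0)/SE = (0.497311 − 0.847956) / 0.174078 = -0.350645 / 0.174078 = -2.014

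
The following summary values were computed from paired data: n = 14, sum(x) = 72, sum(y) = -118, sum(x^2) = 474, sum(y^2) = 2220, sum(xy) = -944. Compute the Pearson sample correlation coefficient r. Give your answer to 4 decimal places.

Numerator: nΣxy − (Σx)(Σy) = 14·(-944) − (72)(-118) = -4720
Denominator: √[(nΣx²−(Σx)²)(nΣy²−(Σy)²)]
  nΣx²−(Σx)² = 14·474 − 5184 = 1452;  nΣy²−(Σy)² = 14·2220 − 13924 = 17156
  √(1452·17156) = √24910512 = 4991.0432
r = -4720 / 4991.0432 = -0.9457

-0.9457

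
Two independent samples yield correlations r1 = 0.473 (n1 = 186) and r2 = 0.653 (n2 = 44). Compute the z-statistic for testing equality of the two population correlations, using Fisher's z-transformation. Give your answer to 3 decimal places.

-1.543

z1 = atanh(0.473) = 0.513928,  z2 = atanh(0.653) = 0.780511
SE = √(1/(n1−3) + 1/(n2−3)) = √(1/183 + 1/41) = √(0.0054645 + 0.0243902) = √0.0298547 = 0.172785
z = (z1 − z2)/SE = (0.513928 − 0.780511) / 0.172785 = -0.266583 / 0.172785 = -1.543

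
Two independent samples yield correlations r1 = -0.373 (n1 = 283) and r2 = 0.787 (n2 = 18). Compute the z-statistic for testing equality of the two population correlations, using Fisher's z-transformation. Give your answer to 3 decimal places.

z1 = atanh(-0.373) = -0.391903,  z2 = atanh(0.787) = 1.063501
SE = √(1/(n1−3) + 1/(n2−3)) = √(1/280 + 1/15) = √(0.0035714 + 0.0666667) = √0.0702381 = 0.265025
z = (z1 − z2)/SE = (-0.391903 − 1.063501) / 0.265025 = -1.455404 / 0.265025 = -5.492

-5.492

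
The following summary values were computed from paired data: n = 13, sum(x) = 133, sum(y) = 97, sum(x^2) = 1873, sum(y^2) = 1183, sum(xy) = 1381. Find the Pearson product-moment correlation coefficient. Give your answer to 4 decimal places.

0.8012

Numerator: nΣxy − (Σx)(Σy) = 13·1381 − (133)(97) = 5052
Denominator: √[(nΣx²−(Σx)²)(nΣy²−(Σy)²)]
  nΣx²−(Σx)² = 13·1873 − 17689 = 6660;  nΣy²−(Σy)² = 13·1183 − 9409 = 5970
  √(6660·5970) = √39760200 = 6305.5690
r = 5052 / 6305.5690 = 0.8012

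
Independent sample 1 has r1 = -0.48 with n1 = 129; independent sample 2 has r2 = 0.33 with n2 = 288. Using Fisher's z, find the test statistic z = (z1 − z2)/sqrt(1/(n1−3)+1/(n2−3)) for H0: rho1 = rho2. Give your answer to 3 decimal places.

z1 = atanh(-0.48) = -0.522984,  z2 = atanh(0.33) = 0.342828
SE = √(1/(n1−3) + 1/(n2−3)) = √(1/126 + 1/285) = √(0.0079365 + 0.0035088) = √0.0114453 = 0.106983
z = (z1 − z2)/SE = (-0.522984 − 0.342828) / 0.106983 = -0.865812 / 0.106983 = -8.093

-8.093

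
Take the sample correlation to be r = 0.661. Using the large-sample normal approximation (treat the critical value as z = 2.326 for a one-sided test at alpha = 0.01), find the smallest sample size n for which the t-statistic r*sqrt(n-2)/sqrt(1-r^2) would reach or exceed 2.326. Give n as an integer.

r√(n−2)/√(1−r²) ≥ 2.326  ⇔  n−2 ≥ (2.326)²·(1−r²)/r²
(1−r²)/r² = (1−0.436921)/0.436921 = 1.2887
n ≥ 2 + 5.410276·1.2887 = 2 + 6.9722 = 8.9722
⌈8.9722⌉ = 9

9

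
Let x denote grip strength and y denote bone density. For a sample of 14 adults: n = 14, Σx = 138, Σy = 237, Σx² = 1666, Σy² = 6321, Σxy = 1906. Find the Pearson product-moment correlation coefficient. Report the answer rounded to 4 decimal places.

-0.5120

Numerator: nΣxy − (Σx)(Σy) = 14·1906 − (138)(237) = -6022
Denominator: √[(nΣx²−(Σx)²)(nΣy²−(Σy)²)]
  nΣx²−(Σx)² = 14·1666 − 19044 = 4280;  nΣy²−(Σy)² = 14·6321 − 56169 = 32325
  √(4280·32325) = √138351000 = 11762.2702
r = -6022 / 11762.2702 = -0.5120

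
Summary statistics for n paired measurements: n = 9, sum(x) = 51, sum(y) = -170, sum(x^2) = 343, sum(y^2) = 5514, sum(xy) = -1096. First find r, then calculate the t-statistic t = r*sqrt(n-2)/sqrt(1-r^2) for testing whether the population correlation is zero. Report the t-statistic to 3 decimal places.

-1.074

Numerator: nΣxy − (Σx)(Σy) = 9·(-1096) − (51)(-170) = -1194
Denominator: √[(nΣx²−(Σx)²)(nΣy²−(Σy)²)]
  nΣx²−(Σx)² = 9·343 − 2601 = 486;  nΣy²−(Σy)² = 9·5514 − 28900 = 20726
  √(486·20726) = √10072836 = 3173.7731
r = -1194 / 3173.7731 = -0.3762
t = r·√(n−2)/√(1−r²) = -0.3762·√7 / √(1−0.141526) = -0.995332 / 0.926539 = -1.074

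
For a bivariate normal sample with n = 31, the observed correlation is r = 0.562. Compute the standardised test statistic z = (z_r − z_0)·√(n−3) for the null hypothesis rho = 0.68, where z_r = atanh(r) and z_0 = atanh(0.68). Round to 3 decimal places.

z_r = atanh(0.562) = 0.635752,  z_0 = atanh(0.68) = 0.829114
SE = 1/√(n−3) = 1/√28 = 0.188982
z = (z_r − z_0)/SE = (0.635752 − 0.829114) / 0.188982 = -0.193362 / 0.188982 = -1.023

-1.023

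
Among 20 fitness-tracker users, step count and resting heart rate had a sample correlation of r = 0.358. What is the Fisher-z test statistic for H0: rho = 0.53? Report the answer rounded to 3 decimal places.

-0.889

Fisher z: atanh(0.358) = 0.374590, atanh(0.53) = 0.590145
z = (z_r − z_0)·√(n−3) = (0.374590 − 0.590145)·√17 = -0.215555 · 4.123106 = -0.889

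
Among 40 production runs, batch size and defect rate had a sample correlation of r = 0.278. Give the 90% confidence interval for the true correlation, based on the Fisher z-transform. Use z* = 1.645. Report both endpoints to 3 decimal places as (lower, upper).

Fisher z: z_r = atanh(r) = ½·ln((1+0.278)/(1−0.278)) = 0.285513
SE(z) = 1/√(n−3) = 1/√37 = 0.164399
90% ⇒ z* = 1.645; margin = 1.645·0.164399 = 0.270436
CI on z-scale: (0.015077, 0.555949)
Back-transform: tanh(0.015077) = 0.015076, tanh(0.555949) = 0.504966

(0.015, 0.505)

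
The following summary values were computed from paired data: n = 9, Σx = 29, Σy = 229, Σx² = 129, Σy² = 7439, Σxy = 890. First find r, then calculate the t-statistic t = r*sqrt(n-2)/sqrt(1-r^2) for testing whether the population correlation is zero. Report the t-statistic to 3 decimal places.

Numerator: nΣxy − (Σx)(Σy) = 9·890 − (29)(229) = 1369
Denominator: √[(nΣx²−(Σx)²)(nΣy²−(Σy)²)]
  nΣx²−(Σx)² = 9·129 − 841 = 320;  nΣy²−(Σy)² = 9·7439 − 52441 = 14510
  √(320·14510) = √4643200 = 2154.8086
r = 1369 / 2154.8086 = 0.6353
t = r·√(n−2)/√(1−r²) = 0.6353·√7 / √(1−0.403606) = 1.680846 / 0.772265 = 2.177

2.177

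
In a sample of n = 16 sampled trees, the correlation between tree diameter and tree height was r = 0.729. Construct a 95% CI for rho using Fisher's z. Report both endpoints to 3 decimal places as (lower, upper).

z_r = atanh(0.729) = 0.926590;  SE = 1/√(n−3) = 1/√13 = 0.277350
z-limits: 0.926590 ± 1.960·0.277350 = 0.926590 ± 0.543606 = [0.382984, 1.470196]
ρ-limits: (tanh 0.382984, tanh 1.470196) = (0.365, 0.900)

(0.365, 0.900)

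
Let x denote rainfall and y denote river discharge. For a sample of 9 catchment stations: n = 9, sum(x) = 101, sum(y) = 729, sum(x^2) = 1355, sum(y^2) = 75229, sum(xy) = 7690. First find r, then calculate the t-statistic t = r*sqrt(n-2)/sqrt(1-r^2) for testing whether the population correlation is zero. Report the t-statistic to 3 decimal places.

S_xy = nΣxy − ΣxΣy = 9·7690 − 101·729 = 69210 − 73629 = -4419
S_xx = nΣx² − (Σx)² = 9·1355 − 101² = 12195 − 10201 = 1994
S_yy = nΣy² − (Σy)² = 9·75229 − 729² = 677061 − 531441 = 145620
r = S_xy / √(S_xx·S_yy) = -4419 / √(1994·145620) = -4419 / √290366280 = -4419 / 17040.1373 = -0.2593
t = r·√(n−2)/√(1−r²) = -0.2593·√7 / √(1−0.067236) = -0.686043 / 0.965797 = -0.710

-0.710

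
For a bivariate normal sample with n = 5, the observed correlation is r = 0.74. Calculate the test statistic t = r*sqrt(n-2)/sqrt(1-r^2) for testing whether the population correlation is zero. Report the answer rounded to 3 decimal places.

1.906

1 − r² = 1 − 0.5476 = 0.4524;  √(1−r²) = 0.672607
√(n−2) = √3 = 1.732051
t = r·√(n−2)/√(1−r²) = 0.74 · 1.732051 / 0.672607 = 1.906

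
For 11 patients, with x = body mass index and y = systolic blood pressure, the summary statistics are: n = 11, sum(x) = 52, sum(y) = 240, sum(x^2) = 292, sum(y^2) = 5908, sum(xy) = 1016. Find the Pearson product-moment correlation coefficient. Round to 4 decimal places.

-0.6731

S_xy = nΣxy − ΣxΣy = 11·1016 − 52·240 = 11176 − 12480 = -1304
S_xx = nΣx² − (Σx)² = 11·292 − 52² = 3212 − 2704 = 508
S_yy = nΣy² − (Σy)² = 11·5908 − 240² = 64988 − 57600 = 7388
r = S_xy / √(S_xx·S_yy) = -1304 / √(508·7388) = -1304 / √3753104 = -1304 / 1937.2930 = -0.6731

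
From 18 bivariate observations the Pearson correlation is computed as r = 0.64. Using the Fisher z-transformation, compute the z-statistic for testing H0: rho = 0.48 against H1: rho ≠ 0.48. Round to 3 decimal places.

0.911

Fisher z: atanh(0.64) = 0.758174, atanh(0.48) = 0.522984
z = (z_r − z_0)·√(n−3) = (0.758174 − 0.522984)·√15 = 0.235190 · 3.872983 = 0.911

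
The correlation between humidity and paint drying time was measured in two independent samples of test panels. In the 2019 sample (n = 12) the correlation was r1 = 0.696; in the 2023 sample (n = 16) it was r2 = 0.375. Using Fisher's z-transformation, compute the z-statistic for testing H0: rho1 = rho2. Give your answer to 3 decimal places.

Fisher z-transforms: z1 = atanh(0.696) = 0.859500, z2 = atanh(0.375) = 0.394229; difference d = 0.465271
Var(d) = 1/9 + 1/13 = 0.1111111 + 0.0769231 = 0.1880342
z = d/√Var(d) = 0.465271 / √0.1880342 = 0.465271 / 0.433629 = 1.073

1.073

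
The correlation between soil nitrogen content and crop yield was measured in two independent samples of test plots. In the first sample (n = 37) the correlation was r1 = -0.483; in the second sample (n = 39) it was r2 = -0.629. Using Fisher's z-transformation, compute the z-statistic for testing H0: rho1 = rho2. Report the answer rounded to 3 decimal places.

z1 = atanh(-0.483) = -0.526890,  z2 = atanh(-0.629) = -0.739760
SE = √(1/(n1−3) + 1/(n2−3)) = √(1/34 + 1/36) = √(0.0294118 + 0.0277778) = √0.0571896 = 0.239143
z = (z1 − z2)/SE = (-0.526890 − (-0.739760)) / 0.239143 = 0.212870 / 0.239143 = 0.890

0.890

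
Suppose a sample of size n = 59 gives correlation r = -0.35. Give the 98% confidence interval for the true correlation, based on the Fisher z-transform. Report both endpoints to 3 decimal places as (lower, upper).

Fisher z: z_r = atanh(r) = ½·ln((1+(-0.35))/(1−(-0.35))) = -0.365444
SE(z) = 1/√(n−3) = 1/√56 = 0.133631
98% ⇒ z* = 2.326; margin = 2.326·0.133631 = 0.310826
CI on z-scale: (-0.676270, -0.054618)
Back-transform: tanh(-0.676270) = -0.589089, tanh(-0.054618) = -0.054564

(-0.589, -0.055)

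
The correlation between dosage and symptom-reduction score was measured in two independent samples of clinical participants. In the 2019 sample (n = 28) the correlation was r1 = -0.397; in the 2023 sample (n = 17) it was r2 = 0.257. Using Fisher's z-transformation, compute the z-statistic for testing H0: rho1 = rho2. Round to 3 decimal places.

Fisher z-transforms: z1 = atanh(-0.397) = -0.420083, z2 = atanh(0.257) = 0.262894; difference d = -0.682977
Var(d) = 1/25 + 1/14 = 0.0400000 + 0.0714286 = 0.1114286
z = d/√Var(d) = -0.682977 / √0.1114286 = -0.682977 / 0.333809 = -2.046

-2.046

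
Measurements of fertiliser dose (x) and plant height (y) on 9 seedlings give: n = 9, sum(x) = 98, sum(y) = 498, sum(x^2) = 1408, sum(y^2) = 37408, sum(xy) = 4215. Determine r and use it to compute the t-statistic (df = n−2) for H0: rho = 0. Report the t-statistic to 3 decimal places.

Numerator: nΣxy − (Σx)(Σy) = 9·4215 − (98)(498) = -10869
Denominator: √[(nΣx²−(Σx)²)(nΣy²−(Σy)²)]
  nΣx²−(Σx)² = 9·1408 − 9604 = 3068;  nΣy²−(Σy)² = 9·37408 − 248004 = 88668
  √(3068·88668) = √272033424 = 16493.4358
r = -10869 / 16493.4358 = -0.6590
t = r·√(n−2)/√(1−r²) = -0.6590·√7 / √(1−0.434281) = -1.743550 / 0.752143 = -2.318

-2.318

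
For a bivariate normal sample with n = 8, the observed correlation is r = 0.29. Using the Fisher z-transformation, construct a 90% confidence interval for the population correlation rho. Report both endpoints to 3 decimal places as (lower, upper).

(-0.411, 0.776)

z_r = atanh(0.29) = 0.298566;  SE = 1/√(n−3) = 1/√5 = 0.447214
z-limits: 0.298566 ± 1.645·0.447214 = 0.298566 ± 0.735667 = [-0.437101, 1.034233]
ρ-limits: (tanh -0.437101, tanh 1.034233) = (-0.411, 0.776)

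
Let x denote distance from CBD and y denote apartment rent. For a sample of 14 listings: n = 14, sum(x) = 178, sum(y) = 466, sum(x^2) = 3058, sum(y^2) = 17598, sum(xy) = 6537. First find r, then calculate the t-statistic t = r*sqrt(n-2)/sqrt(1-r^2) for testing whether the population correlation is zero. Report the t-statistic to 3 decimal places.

1.871

S_xy = nΣxy − ΣxΣy = 14·6537 − 178·466 = 91518 − 82948 = 8570
S_xx = nΣx² − (Σx)² = 14·3058 − 178² = 42812 − 31684 = 11128
S_yy = nΣy² − (Σy)² = 14·17598 − 466² = 246372 − 217156 = 29216
r = S_xy / √(S_xx·S_yy) = 8570 / √(11128·29216) = 8570 / √325115648 = 8570 / 18030.9636 = 0.4753
t = r·√(n−2)/√(1−r²) = 0.4753·√12 / √(1−0.225910) = 1.646487 / 0.879824 = 1.871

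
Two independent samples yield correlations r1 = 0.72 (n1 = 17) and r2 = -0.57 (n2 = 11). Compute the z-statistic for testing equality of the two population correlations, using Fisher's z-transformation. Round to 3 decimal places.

3.509

Fisher z-transforms: z1 = atanh(0.72) = 0.907645, z2 = atanh(-0.57) = -0.647523; difference d = 1.555168
Var(d) = 1/14 + 1/8 = 0.0714286 + 0.1250000 = 0.1964286
z = d/√Var(d) = 1.555168 / √0.1964286 = 1.555168 / 0.443203 = 3.509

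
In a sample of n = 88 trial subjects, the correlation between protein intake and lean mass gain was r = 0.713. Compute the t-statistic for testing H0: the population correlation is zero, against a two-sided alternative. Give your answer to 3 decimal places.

9.430

1 − r² = 1 − 0.508369 = 0.491631;  √(1−r²) = 0.701164
√(n−2) = √86 = 9.273618
t = r·√(n−2)/√(1−r²) = 0.713 · 9.273618 / 0.701164 = 9.430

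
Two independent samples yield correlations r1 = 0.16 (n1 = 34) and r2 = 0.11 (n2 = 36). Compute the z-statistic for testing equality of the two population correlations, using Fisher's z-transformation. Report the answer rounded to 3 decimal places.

0.204

z1 = atanh(0.16) = 0.161387,  z2 = atanh(0.11) = 0.110447
SE = √(1/(n1−3) + 1/(n2−3)) = √(1/31 + 1/33) = √(0.0322581 + 0.0303030) = √0.0625611 = 0.250122
z = (z1 − z2)/SE = (0.161387 − 0.110447) / 0.250122 = 0.050940 / 0.250122 = 0.204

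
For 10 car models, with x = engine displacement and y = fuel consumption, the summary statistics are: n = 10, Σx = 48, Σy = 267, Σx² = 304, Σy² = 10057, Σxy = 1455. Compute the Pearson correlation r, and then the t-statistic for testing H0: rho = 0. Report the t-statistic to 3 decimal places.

S_xy = nΣxy − ΣxΣy = 10·1455 − 48·267 = 14550 − 12816 = 1734
S_xx = nΣx² − (Σx)² = 10·304 − 48² = 3040 − 2304 = 736
S_yy = nΣy² − (Σy)² = 10·10057 − 267² = 100570 − 71289 = 29281
r = S_xy / √(S_xx·S_yy) = 1734 / √(736·29281) = 1734 / √21550816 = 1734 / 4642.2856 = 0.3735
t = r·√(n−2)/√(1−r²) = 0.3735·√8 / √(1−0.139502) = 1.056418 / 0.927630 = 1.139

1.139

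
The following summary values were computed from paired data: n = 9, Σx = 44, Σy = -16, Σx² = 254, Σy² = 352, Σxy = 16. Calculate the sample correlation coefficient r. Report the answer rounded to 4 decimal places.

0.8400

Numerator: nΣxy − (Σx)(Σy) = 9·16 − (44)(-16) = 848
Denominator: √[(nΣx²−(Σx)²)(nΣy²−(Σy)²)]
  nΣx²−(Σx)² = 9·254 − 1936 = 350;  nΣy²−(Σy)² = 9·352 − 256 = 2912
  √(350·2912) = √1019200 = 1009.5544
r = 848 / 1009.5544 = 0.8400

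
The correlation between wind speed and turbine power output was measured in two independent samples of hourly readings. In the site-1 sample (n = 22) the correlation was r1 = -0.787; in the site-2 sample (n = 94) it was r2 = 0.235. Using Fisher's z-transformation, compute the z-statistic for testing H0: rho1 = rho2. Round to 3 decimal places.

Fisher z-transforms: z1 = atanh(-0.787) = -1.063501, z2 = atanh(0.235) = 0.239475; difference d = -1.302976
Var(d) = 1/19 + 1/91 = 0.0526316 + 0.0109890 = 0.0636206
z = d/√Var(d) = -1.302976 / √0.0636206 = -1.302976 / 0.252231 = -5.166

-5.166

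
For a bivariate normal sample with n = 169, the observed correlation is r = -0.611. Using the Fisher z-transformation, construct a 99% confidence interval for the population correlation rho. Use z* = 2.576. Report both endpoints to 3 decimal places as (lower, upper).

(-0.721, -0.470)

z_r = atanh(-0.611) = -0.710516;  SE = 1/√(n−3) = 1/√166 = 0.077615
z-limits: -0.710516 ± 2.576·0.077615 = -0.710516 ± 0.199936 = [-0.910452, -0.510580]
ρ-limits: (tanh -0.910452, tanh -0.510580) = (-0.721, -0.470)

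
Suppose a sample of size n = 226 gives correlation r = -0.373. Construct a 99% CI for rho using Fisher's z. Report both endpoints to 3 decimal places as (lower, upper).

z_r = atanh(-0.373) = -0.391903;  SE = 1/√(n−3) = 1/√223 = 0.066965
z-limits: -0.391903 ± 2.576·0.066965 = -0.391903 ± 0.172502 = [-0.564405, -0.219401]
ρ-limits: (tanh -0.564405, tanh -0.219401) = (-0.511, -0.216)

(-0.511, -0.216)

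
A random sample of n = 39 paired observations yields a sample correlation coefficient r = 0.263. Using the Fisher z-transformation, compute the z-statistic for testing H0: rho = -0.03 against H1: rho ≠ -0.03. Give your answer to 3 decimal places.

Fisher z: atanh(0.263) = 0.269329, atanh(-0.03) = -0.030009
z = (z_r − z_0)·√(n−3) = (0.269329 − (-0.030009))·√36 = 0.299338 · 6.000000 = 1.796

1.796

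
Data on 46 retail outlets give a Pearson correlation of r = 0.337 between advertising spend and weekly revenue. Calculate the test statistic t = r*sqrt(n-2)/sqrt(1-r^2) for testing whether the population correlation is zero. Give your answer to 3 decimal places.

1 − r² = 1 − 0.113569 = 0.886431;  √(1−r²) = 0.941505
√(n−2) = √44 = 6.633250
t = r·√(n−2)/√(1−r²) = 0.337 · 6.633250 / 0.941505 = 2.374

2.374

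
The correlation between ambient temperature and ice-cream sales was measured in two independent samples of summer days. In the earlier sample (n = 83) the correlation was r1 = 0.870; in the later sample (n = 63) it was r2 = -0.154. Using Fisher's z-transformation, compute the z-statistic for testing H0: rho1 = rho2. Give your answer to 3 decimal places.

Fisher z-transforms: z1 = atanh(0.870) = 1.333080, z2 = atanh(-0.154) = -0.155235; difference d = 1.488315
Var(d) = 1/80 + 1/60 = 0.0125000 + 0.0166667 = 0.0291667
z = d/√Var(d) = 1.488315 / √0.0291667 = 1.488315 / 0.170783 = 8.715

8.715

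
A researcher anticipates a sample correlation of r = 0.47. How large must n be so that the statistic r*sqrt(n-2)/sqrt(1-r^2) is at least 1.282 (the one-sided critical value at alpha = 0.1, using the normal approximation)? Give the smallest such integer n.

8

Need r·√(n−2)/√(1−r²) ≥ 1.282
√(n−2) ≥ 1.282·√(1−0.2209) / 0.47 = 1.282·0.882666 / 0.47 = 2.4076
n−2 ≥ 5.7965  ⇒  n ≥ 7.7965
Smallest integer n = 8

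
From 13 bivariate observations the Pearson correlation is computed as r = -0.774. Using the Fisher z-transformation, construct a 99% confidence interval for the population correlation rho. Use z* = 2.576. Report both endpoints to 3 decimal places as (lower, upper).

(-0.951, -0.212)

Fisher z: z_r = atanh(r) = ½·ln((1+(-0.774))/(1−(-0.774))) = -1.030229
SE(z) = 1/√(n−3) = 1/√10 = 0.316228
99% ⇒ z* = 2.576; margin = 2.576·0.316228 = 0.814603
CI on z-scale: (-1.844832, -0.215626)
Back-transform: tanh(-1.844832) = -0.951257, tanh(-0.215626) = -0.212345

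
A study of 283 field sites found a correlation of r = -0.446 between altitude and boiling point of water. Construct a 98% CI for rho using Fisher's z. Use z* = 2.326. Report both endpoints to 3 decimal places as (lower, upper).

z_r = atanh(-0.446) = -0.479696;  SE = 1/√(n−3) = 1/√280 = 0.059761
z-limits: -0.479696 ± 2.326·0.059761 = -0.479696 ± 0.139004 = [-0.618700, -0.340692]
ρ-limits: (tanh -0.618700, tanh -0.340692) = (-0.550, -0.328)

(-0.550, -0.328)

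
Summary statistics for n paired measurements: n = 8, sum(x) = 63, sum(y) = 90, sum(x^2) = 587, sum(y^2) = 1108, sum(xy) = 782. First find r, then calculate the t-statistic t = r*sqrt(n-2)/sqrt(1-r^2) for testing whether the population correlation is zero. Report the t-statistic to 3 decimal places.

3.117

S_xy = nΣxy − ΣxΣy = 8·782 − 63·90 = 6256 − 5670 = 586
S_xx = nΣx² − (Σx)² = 8·587 − 63² = 4696 − 3969 = 727
S_yy = nΣy² − (Σy)² = 8·1108 − 90² = 8864 − 8100 = 764
r = S_xy / √(S_xx·S_yy) = 586 / √(727·764) = 586 / √555428 = 586 / 745.2704 = 0.7863
t = r·√(n−2)/√(1−r²) = 0.7863·√6 / √(1−0.618268) = 1.926034 / 0.617845 = 3.117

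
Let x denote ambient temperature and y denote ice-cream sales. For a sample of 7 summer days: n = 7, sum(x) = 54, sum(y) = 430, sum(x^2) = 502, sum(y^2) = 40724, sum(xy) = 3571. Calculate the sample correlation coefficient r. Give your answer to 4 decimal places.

0.2296

S_xy = nΣxy − ΣxΣy = 7·3571 − 54·430 = 24997 − 23220 = 1777
S_xx = nΣx² − (Σx)² = 7·502 − 54² = 3514 − 2916 = 598
S_yy = nΣy² − (Σy)² = 7·40724 − 430² = 285068 − 184900 = 100168
r = S_xy / √(S_xx·S_yy) = 1777 / √(598·100168) = 1777 / √59900464 = 1777 / 7739.5390 = 0.2296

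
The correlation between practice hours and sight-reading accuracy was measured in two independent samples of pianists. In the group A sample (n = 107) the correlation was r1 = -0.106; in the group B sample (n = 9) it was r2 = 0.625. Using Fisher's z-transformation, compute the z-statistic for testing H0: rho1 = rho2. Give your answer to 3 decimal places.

-2.000

z1 = atanh(-0.106) = -0.106400,  z2 = atanh(0.625) = 0.733169
SE = √(1/(n1−3) + 1/(n2−3)) = √(1/104 + 1/6) = √(0.0096154 + 0.1666667) = √0.1762821 = 0.419860
z = (z1 − z2)/SE = (-0.106400 − 0.733169) / 0.419860 = -0.839569 / 0.419860 = -2.000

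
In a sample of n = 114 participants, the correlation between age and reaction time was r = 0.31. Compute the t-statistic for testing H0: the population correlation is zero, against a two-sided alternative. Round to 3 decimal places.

1 − r² = 1 − 0.0961 = 0.9039;  √(1−r²) = 0.950737
√(n−2) = √112 = 10.583005
t = r·√(n−2)/√(1−r²) = 0.31 · 10.583005 / 0.950737 = 3.451

3.451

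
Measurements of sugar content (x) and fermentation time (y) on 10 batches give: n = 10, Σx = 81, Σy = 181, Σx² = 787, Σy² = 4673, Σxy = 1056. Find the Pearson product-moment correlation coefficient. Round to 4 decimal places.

S_xy = nΣxy − ΣxΣy = 10·1056 − 81·181 = 10560 − 14661 = -4101
S_xx = nΣx² − (Σx)² = 10·787 − 81² = 7870 − 6561 = 1309
S_yy = nΣy² − (Σy)² = 10·4673 − 181² = 46730 − 32761 = 13969
r = S_xy / √(S_xx·S_yy) = -4101 / √(1309·13969) = -4101 / √18285421 = -4101 / 4276.1456 = -0.9590

-0.9590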